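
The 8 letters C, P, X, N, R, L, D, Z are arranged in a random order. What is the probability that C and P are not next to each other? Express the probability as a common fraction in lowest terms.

3/4

There are 8! = 40320 arrangements.
Arrangements with C and P adjacent: 2·7! = 10080.
So not adjacent: 40320 − 10080 = 30240, probability 30240/40320 = 3/4.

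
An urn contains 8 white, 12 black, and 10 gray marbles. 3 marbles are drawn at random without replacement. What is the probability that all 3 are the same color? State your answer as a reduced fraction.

There are C(30,3) = 4060 ways to draw 3 marbles.
All same color: C(8,3) + C(12,3) + C(10,3) = 56 + 220 + 120 = 396.
Probability = 396/4060 = 99/1015.

99/1015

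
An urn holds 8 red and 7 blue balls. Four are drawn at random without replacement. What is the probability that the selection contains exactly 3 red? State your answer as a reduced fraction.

The sample space is all 4-subsets of the 15: C(15,4) = 1365.
Selections with exactly 3 red: choose 3 of the 8 red and 1 of the 7 blue, C(8,3)·C(7,1) = 56·7 = 392.
Probability = 392/1365 = 56/195.

56/195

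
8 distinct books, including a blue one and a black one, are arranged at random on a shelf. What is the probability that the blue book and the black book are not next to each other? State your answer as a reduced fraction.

3/4

There are 8! = 40320 arrangements.
Arrangements with the blue book and the black book adjacent: 2·7! = 10080.
So not adjacent: 40320 − 10080 = 30240, probability 30240/40320 = 3/4.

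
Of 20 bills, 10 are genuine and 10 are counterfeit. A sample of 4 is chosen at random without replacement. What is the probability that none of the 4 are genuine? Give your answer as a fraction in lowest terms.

There are C(20,4) = 4845 possible selections.
Selections with no genuine (all counterfeit): C(10,4) = 210.
Probability = 210/4845 = 14/323.

14/323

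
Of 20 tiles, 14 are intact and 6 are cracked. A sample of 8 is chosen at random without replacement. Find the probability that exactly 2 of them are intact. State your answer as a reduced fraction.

Total number of selections: C(20,8) = 125970.
Selections with exactly 2 intact: choose 2 of the 14 intact and 6 of the 6 cracked, C(14,2)·C(6,6) = 91·1 = 91.
Probability = 91/125970 = 7/9690.

7/9690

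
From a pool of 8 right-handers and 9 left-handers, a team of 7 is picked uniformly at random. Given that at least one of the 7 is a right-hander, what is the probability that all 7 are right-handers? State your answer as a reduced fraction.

Work in counts. Selections with at least one right-hander: C(17,7) − C(9,7) = 19448 − 36 = 19412.
Of those, selections where all 7 are right-handers: C(8,7) = 8.
Conditional probability = 8/19412 = 2/4853.

2/4853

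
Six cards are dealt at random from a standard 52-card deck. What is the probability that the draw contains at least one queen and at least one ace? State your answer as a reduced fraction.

718637/5089630

There are C(52,6) = 20358520 possible draws.
By inclusion-exclusion on the complements, draws missing all queens or all aces: C(48,6) + C(48,6) − C(44,6) = 12271512 + 12271512 − 7059052 = 17483972.
So draws with at least one of each: 20358520 − 17483972 = 2874548, probability 2874548/20358520 = 718637/5089630.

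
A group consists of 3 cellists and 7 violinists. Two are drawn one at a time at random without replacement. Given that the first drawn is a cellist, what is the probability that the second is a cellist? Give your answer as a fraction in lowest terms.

2/9

After removing one cellist, 9 remain: 2 cellists and 7 violinists.
So the probability the next is a cellist is 2/9.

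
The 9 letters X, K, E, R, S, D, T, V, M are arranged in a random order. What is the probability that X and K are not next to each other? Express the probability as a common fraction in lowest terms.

7/9

There are 9! = 362880 arrangements.
Arrangements with X and K adjacent: 2·8! = 80640.
So not adjacent: 362880 − 80640 = 282240, probability 282240/362880 = 7/9.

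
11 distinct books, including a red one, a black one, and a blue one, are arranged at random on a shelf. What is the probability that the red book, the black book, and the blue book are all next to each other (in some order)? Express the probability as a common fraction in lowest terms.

There are 11! = 39916800 arrangements.
Treat the three as one block: 9! placements × 3! orders within the block = 362880·6 = 2177280.
Probability = 2177280/39916800 = 3/55.

3/55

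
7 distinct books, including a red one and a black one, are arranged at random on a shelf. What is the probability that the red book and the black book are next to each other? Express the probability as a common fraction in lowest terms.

2/7

There are 7! = 5040 arrangements.
Treat the red book and the black book as a block: 6! arrangements of the blocks × 2 orders within the block = 2·720 = 1440.
Probability = 1440/5040 = 2/7.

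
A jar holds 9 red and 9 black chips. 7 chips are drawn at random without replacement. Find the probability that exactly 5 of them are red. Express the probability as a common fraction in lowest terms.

63/442

The sample space is all 7-subsets of the 18: C(18,7) = 31824.
Selections with exactly 5 red: choose 5 of the 9 red and 2 of the 9 black, C(9,5)·C(9,2) = 126·36 = 4536.
Probability = 4536/31824 = 63/442.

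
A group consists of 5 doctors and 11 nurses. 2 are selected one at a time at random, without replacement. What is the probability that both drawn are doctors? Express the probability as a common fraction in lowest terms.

1/12

Multiply the conditional probabilities at each draw: 5/16 · 4/15 = 20/240 = 1/12.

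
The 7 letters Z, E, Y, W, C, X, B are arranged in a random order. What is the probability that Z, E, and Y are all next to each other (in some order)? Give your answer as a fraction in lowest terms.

1/7

There are 7! = 5040 arrangements.
Treat the three as one block: 5! placements × 3! orders within the block = 120·6 = 720.
Probability = 720/5040 = 1/7.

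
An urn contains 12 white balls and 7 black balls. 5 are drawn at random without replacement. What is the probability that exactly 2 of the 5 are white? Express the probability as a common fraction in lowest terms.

385/1938

Total number of selections: C(19,5) = 11628.
Selections with exactly 2 white: choose 2 of the 12 white and 3 of the 7 black, C(12,2)·C(7,3) = 66·35 = 2310.
Probability = 2310/11628 = 385/1938.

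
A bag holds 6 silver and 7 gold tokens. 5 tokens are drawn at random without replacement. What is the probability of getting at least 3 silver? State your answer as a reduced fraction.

There are C(13,5) = 1287 ways to choose the 5.
Favorable selections (at least 3 silver): C(6,3)·C(7,2) + C(6,4)·C(7,1) + C(6,5)·C(7,0) = 420 + 105 + 6 = 531.
Probability = 531/1287 = 59/143.

59/143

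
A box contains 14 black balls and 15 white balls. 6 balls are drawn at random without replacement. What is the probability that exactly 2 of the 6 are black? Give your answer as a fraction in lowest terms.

91/348

The sample space is all 6-subsets of the 29: C(29,6) = 475020.
Selections with exactly 2 black: choose 2 of the 14 black and 4 of the 15 white, C(14,2)·C(15,4) = 91·1365 = 124215.
Probability = 124215/475020 = 91/348.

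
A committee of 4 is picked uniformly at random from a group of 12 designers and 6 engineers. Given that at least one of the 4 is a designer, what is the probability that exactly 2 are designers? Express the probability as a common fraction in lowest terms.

66/203

Work in counts. Selections with at least one designer: C(18,4) − C(6,4) = 3060 − 15 = 3045.
Of those, selections where exactly 2 are designers: C(12,2)·C(6,2) = 66·15 = 990.
Conditional probability = 990/3045 = 66/203.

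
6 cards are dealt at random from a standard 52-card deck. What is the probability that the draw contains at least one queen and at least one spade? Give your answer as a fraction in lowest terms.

6772177/20358520

There are C(52,6) = 20358520 possible draws.
By inclusion-exclusion on the complements, draws missing all queens or all spades: C(48,6) + C(39,6) − C(36,6) = 12271512 + 3262623 − 1947792 = 13586343.
So draws with at least one of each: 20358520 − 13586343 = 6772177, probability 6772177/20358520.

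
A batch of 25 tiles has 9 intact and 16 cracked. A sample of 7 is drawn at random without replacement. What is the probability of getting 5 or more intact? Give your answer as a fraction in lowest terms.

15/437

Total selections: C(25,7) = 480700.
Favorable selections (5 or more intact): C(9,5)·C(16,2) + C(9,6)·C(16,1) + C(9,7)·C(16,0) = 15120 + 1344 + 36 = 16500.
Probability = 16500/480700 = 15/437.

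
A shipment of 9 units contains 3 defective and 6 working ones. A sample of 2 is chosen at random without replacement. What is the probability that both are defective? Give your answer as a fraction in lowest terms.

There are C(9,2) = 36 possible selections.
Selections with all defective: C(3,2) = 3.
Probability = 3/36 = 1/12.

1/12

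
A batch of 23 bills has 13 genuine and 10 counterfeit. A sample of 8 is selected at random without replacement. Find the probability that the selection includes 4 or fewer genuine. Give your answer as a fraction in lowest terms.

7279/14858

Total selections: C(23,8) = 490314.
Favorable selections (4 or fewer genuine): C(13,0)·C(10,8) + C(13,1)·C(10,7) + C(13,2)·C(10,6) + C(13,3)·C(10,5) + C(13,4)·C(10,4) = 45 + 1560 + 16380 + 72072 + 150150 = 240207.
Probability = 240207/490314 = 7279/14858.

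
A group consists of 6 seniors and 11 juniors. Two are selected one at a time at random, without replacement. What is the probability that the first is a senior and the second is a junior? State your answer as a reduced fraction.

Multiply the conditional probabilities at each draw: 6/17 · 11/16 = 66/272 = 33/136.

33/136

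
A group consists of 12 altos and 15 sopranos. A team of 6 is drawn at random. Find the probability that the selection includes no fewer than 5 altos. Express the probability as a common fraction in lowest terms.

194/4485

Total selections: C(27,6) = 296010.
Favorable selections (no fewer than 5 altos): C(12,5)·C(15,1) + C(12,6)·C(15,0) = 11880 + 924 = 12804.
Probability = 12804/296010 = 194/4485.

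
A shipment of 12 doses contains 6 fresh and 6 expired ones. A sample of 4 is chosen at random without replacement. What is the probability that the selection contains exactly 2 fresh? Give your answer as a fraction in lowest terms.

The sample space is all 4-subsets of the 12: C(12,4) = 495.
Selections with exactly 2 fresh: choose 2 of the 6 fresh and 2 of the 6 expired, C(6,2)·C(6,2) = 15·15 = 225.
Probability = 225/495 = 5/11.

5/11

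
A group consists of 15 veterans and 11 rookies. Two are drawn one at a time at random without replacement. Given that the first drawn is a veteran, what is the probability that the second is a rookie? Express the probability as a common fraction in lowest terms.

After removing one veteran, 25 remain: 14 veterans and 11 rookies.
So the probability the next is a rookie is 11/25.

11/25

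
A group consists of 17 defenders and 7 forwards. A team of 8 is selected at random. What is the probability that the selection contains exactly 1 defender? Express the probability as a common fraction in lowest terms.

The sample space is all 8-subsets of the 24: C(24,8) = 735471.
Selections with exactly 1 defender: choose 1 of the 17 defenders and 7 of the 7 forwards, C(17,1)·C(7,7) = 17·1 = 17.
Probability = 17/735471 = 1/43263.

1/43263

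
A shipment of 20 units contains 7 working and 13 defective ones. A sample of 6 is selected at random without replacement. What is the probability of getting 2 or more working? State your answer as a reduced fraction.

1869/2584

Total selections: C(20,6) = 38760.
Favorable selections (2 or more working): C(7,2)·C(13,4) + C(7,3)·C(13,3) + C(7,4)·C(13,2) + C(7,5)·C(13,1) + C(7,6)·C(13,0) = 15015 + 10010 + 2730 + 273 + 7 = 28035.
Probability = 28035/38760 = 1869/2584.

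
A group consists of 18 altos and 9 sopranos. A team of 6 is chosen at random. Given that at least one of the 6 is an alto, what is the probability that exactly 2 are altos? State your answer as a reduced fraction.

Work in counts. Selections with at least one alto: C(27,6) − C(9,6) = 296010 − 84 = 295926.
Of those, selections where exactly 2 are altos: C(18,2)·C(9,4) = 153·126 = 19278.
Conditional probability = 19278/295926 = 3213/49321.

3213/49321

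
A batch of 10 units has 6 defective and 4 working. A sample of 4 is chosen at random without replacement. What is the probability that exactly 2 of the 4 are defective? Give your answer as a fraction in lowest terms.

3/7

There are C(10,4) = 210 ways to choose 4 from 10.
Selections with exactly 2 defective: choose 2 of the 6 defective and 2 of the 4 working, C(6,2)·C(4,2) = 15·6 = 90.
Probability = 90/210 = 3/7.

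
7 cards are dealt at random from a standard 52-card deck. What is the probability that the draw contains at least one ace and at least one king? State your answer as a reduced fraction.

3105873/16723070

There are C(52,7) = 133784560 possible draws.
By inclusion-exclusion on the complements, draws missing all aces or all kings: C(48,7) + C(48,7) − C(44,7) = 73629072 + 73629072 − 38320568 = 108937576.
So draws with at least one of each: 133784560 − 108937576 = 24846984, probability 24846984/133784560 = 3105873/16723070.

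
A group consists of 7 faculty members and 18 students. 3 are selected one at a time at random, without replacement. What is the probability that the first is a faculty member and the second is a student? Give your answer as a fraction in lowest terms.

21/100

Multiply the conditional probabilities at each draw: 7/25 · 18/24 = 126/600 = 21/100.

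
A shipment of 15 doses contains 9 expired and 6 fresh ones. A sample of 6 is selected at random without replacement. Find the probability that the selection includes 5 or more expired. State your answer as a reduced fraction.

24/143

Total selections: C(15,6) = 5005.
Favorable selections (5 or more expired): C(9,5)·C(6,1) + C(9,6)·C(6,0) = 756 + 84 = 840.
Probability = 840/5005 = 24/143.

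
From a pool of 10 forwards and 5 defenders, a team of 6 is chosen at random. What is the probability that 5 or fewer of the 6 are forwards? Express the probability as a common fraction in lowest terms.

There are C(15,6) = 5005 ways to choose the 6.
The complement is exactly 6 forwards: C(10,6)·C(5,0) = 210.
Probability = 1 − 210/5005 = 4795/5005 = 137/143.

137/143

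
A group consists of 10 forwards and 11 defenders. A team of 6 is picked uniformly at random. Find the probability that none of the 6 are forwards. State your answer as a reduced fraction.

11/1292

There are C(21,6) = 54264 possible selections.
Selections with no forwards (all defenders): C(11,6) = 462.
Probability = 462/54264 = 11/1292.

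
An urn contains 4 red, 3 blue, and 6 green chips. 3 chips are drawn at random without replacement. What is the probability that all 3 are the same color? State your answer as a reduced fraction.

There are C(13,3) = 286 ways to draw 3 chips.
All same color: C(4,3) + C(3,3) + C(6,3) = 4 + 1 + 20 = 25.
Probability = 25/286.

25/286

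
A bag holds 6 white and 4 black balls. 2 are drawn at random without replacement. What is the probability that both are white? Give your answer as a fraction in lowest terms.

1/3

There are C(10,2) = 45 possible selections.
Selections with all white: C(6,2) = 15.
Probability = 15/45 = 1/3.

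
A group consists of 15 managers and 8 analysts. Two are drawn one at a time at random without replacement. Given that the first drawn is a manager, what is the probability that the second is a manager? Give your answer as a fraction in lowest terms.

After removing one manager, 22 remain: 14 managers and 8 analysts.
So the probability the next is a manager is 14/22 = 7/11.

7/11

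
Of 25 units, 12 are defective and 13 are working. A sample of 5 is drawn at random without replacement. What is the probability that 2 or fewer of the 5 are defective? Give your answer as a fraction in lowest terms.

Total selections: C(25,5) = 53130.
Favorable selections (2 or fewer defective): C(12,0)·C(13,5) + C(12,1)·C(13,4) + C(12,2)·C(13,3) = 1287 + 8580 + 18876 = 28743.
Probability = 28743/53130 = 871/1610.

871/1610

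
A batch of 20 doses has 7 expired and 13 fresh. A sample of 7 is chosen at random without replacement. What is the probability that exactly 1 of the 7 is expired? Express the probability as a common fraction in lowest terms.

1001/6460

The sample space is all 7-subsets of the 20: C(20,7) = 77520.
Selections with exactly 1 expired: choose 1 of the 7 expired and 6 of the 13 fresh, C(7,1)·C(13,6) = 7·1716 = 12012.
Probability = 12012/77520 = 1001/6460.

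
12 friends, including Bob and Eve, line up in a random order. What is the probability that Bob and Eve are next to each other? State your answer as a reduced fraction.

There are 12! = 479001600 arrangements.
Treat Bob and Eve as a block: 11! arrangements of the blocks × 2 orders within the block = 2·39916800 = 79833600.
Probability = 79833600/479001600 = 1/6.

1/6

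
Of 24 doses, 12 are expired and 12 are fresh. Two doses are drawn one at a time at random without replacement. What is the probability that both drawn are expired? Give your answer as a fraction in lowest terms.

11/46

Multiply the conditional probabilities at each draw: 12/24 · 11/23 = 132/552 = 11/46.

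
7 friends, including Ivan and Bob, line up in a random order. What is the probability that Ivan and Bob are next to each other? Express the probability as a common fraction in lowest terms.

There are 7! = 5040 arrangements.
Treat Ivan and Bob as a block: 6! arrangements of the blocks × 2 orders within the block = 2·720 = 1440.
Probability = 1440/5040 = 2/7.

2/7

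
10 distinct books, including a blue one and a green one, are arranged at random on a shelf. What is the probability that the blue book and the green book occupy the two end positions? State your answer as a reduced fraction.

There are 10! = 3628800 arrangements.
Place the blue book and the green book at the ends in 2 ways, arrange the remaining 8 in 8! = 40320 ways: 2·40320 = 80640.
Probability = 80640/3628800 = 1/45.

1/45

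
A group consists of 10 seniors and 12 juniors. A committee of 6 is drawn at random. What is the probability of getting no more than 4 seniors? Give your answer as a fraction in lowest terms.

309/323

Total selections: C(22,6) = 74613.
Count the complement (more than 4 seniors): C(10,5)·C(12,1) + C(10,6)·C(12,0) = 3024 + 210 = 3234.
Probability = 1 − 3234/74613 = 71379/74613 = 309/323.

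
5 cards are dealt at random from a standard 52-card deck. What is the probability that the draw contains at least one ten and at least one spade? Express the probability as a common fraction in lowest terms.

229297/866320

There are C(52,5) = 2598960 possible draws.
By inclusion-exclusion on the complements, draws missing all tens or all spades: C(48,5) + C(39,5) − C(36,5) = 1712304 + 575757 − 376992 = 1911069.
So draws with at least one of each: 2598960 − 1911069 = 687891, probability 687891/2598960 = 229297/866320.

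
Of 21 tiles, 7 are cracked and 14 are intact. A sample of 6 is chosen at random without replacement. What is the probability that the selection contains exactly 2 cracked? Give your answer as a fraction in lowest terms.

The sample space is all 6-subsets of the 21: C(21,6) = 54264.
Selections with exactly 2 cracked: choose 2 of the 7 cracked and 4 of the 14 intact, C(7,2)·C(14,4) = 21·1001 = 21021.
Probability = 21021/54264 = 1001/2584.

1001/2584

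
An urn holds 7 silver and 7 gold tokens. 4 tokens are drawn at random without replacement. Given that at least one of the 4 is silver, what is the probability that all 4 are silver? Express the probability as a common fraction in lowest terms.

Work in counts. Selections with at least one silver: C(14,4) − C(7,4) = 1001 − 35 = 966.
Of those, selections where all 4 are silver: C(7,4) = 35.
Conditional probability = 35/966 = 5/138.

5/138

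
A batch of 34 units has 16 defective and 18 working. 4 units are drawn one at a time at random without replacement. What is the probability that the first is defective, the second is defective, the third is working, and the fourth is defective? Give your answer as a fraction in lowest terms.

Multiply the conditional probabilities at each draw: 16/34 · 15/33 · 18/32 · 14/31 = 60480/1113024 = 315/5797.

315/5797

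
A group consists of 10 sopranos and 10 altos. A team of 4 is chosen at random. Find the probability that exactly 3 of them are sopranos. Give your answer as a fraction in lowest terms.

Total number of selections: C(20,4) = 4845.
Selections with exactly 3 sopranos: choose 3 of the 10 sopranos and 1 of the 10 altos, C(10,3)·C(10,1) = 120·10 = 1200.
Probability = 1200/4845 = 80/323.

80/323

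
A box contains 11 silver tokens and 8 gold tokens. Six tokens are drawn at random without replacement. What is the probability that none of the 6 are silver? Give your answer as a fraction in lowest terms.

1/969

There are C(19,6) = 27132 possible selections.
Selections with no silver (all gold): C(8,6) = 28.
Probability = 28/27132 = 1/969.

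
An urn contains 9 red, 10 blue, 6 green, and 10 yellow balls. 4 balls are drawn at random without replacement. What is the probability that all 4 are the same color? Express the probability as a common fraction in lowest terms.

There are C(35,4) = 52360 ways to draw 4 balls.
All same color: C(9,4) + C(10,4) + C(6,4) + C(10,4) = 126 + 210 + 15 + 210 = 561.
Probability = 561/52360 = 3/280.

3/280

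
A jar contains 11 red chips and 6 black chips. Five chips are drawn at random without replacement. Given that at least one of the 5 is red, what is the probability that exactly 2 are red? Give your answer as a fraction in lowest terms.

50/281

Work in counts. Selections with at least one red: C(17,5) − C(6,5) = 6188 − 6 = 6182.
Of those, selections where exactly 2 are red: C(11,2)·C(6,3) = 55·20 = 1100.
Conditional probability = 1100/6182 = 50/281.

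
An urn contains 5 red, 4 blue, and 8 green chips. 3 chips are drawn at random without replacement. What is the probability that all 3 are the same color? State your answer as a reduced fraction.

There are C(17,3) = 680 ways to draw 3 chips.
All same color: C(5,3) + C(4,3) + C(8,3) = 10 + 4 + 56 = 70.
Probability = 70/680 = 7/68.

7/68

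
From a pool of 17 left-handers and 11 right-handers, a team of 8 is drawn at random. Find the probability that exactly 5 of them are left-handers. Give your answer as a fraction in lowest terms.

There are C(28,8) = 3108105 ways to choose 8 from 28.
Selections with exactly 5 left-handers: choose 5 of the 17 left-handers and 3 of the 11 right-handers, C(17,5)·C(11,3) = 6188·165 = 1021020.
Probability = 1021020/3108105 = 68/207.

68/207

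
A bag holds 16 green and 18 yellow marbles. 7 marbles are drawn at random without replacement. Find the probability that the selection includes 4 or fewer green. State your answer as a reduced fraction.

16749/19778

There are C(34,7) = 5379616 ways to choose the 7.
Count the complement (more than 4 green): C(16,5)·C(18,2) + C(16,6)·C(18,1) + C(16,7)·C(18,0) = 668304 + 144144 + 11440 = 823888.
Probability = 1 − 823888/5379616 = 4555728/5379616 = 16749/19778.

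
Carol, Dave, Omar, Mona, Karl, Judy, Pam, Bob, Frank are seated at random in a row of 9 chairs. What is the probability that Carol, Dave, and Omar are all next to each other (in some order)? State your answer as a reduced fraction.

There are 9! = 362880 arrangements.
Treat the three as one block: 7! placements × 3! orders within the block = 5040·6 = 30240.
Probability = 30240/362880 = 1/12.

1/12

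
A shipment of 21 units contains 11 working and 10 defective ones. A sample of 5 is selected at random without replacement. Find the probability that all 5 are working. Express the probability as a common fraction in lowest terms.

There are C(21,5) = 20349 possible selections.
Selections with all working: C(11,5) = 462.
Probability = 462/20349 = 22/969.

22/969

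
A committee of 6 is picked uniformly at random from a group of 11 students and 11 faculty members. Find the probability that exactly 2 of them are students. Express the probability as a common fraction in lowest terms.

550/2261

Total number of selections: C(22,6) = 74613.
Selections with exactly 2 students: choose 2 of the 11 students and 4 of the 11 faculty members, C(11,2)·C(11,4) = 55·330 = 18150.
Probability = 18150/74613 = 550/2261.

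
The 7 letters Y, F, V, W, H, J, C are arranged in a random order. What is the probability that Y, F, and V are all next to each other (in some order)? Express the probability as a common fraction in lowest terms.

There are 7! = 5040 arrangements.
Treat the three as one block: 5! placements × 3! orders within the block = 120·6 = 720.
Probability = 720/5040 = 1/7.

1/7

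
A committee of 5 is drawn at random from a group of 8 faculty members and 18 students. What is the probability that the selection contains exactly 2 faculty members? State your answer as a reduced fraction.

The sample space is all 5-subsets of the 26: C(26,5) = 65780.
Selections with exactly 2 faculty members: choose 2 of the 8 faculty members and 3 of the 18 students, C(8,2)·C(18,3) = 28·816 = 22848.
Probability = 22848/65780 = 5712/16445.

5712/16445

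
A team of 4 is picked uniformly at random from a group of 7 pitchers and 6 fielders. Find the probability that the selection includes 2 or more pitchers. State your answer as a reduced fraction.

There are C(13,4) = 715 ways to choose the 4.
Count the complement (fewer than 2 pitchers): C(7,0)·C(6,4) + C(7,1)·C(6,3) = 15 + 140 = 155.
Probability = 1 − 155/715 = 560/715 = 112/143.

112/143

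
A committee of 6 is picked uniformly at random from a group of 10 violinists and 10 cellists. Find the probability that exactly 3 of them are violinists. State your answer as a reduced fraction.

Total number of selections: C(20,6) = 38760.
Selections with exactly 3 violinists: choose 3 of the 10 violinists and 3 of the 10 cellists, C(10,3)·C(10,3) = 120·120 = 14400.
Probability = 14400/38760 = 120/323.

120/323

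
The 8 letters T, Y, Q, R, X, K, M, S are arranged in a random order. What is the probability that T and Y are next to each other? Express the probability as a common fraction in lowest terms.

There are 8! = 40320 arrangements.
Treat T and Y as a block: 7! arrangements of the blocks × 2 orders within the block = 2·5040 = 10080.
Probability = 10080/40320 = 1/4.

1/4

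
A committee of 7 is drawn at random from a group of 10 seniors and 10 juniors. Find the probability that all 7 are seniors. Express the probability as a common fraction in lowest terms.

1/646

There are C(20,7) = 77520 possible selections.
Selections with all seniors: C(10,7) = 120.
Probability = 120/77520 = 1/646.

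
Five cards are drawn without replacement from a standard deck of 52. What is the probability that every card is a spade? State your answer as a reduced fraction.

33/66640

There are C(52,5) = 2598960 possible 5-card hands.
Hands that are all spades: C(13,5) = 1287.
Probability = 1287/2598960 = 33/66640.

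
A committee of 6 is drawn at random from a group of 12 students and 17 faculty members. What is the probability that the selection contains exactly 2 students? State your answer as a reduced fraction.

374/1131

Total number of selections: C(29,6) = 475020.
Selections with exactly 2 students: choose 2 of the 12 students and 4 of the 17 faculty members, C(12,2)·C(17,4) = 66·2380 = 157080.
Probability = 157080/475020 = 374/1131.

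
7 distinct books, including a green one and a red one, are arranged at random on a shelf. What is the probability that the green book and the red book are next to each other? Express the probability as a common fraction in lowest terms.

2/7

There are 7! = 5040 arrangements.
Treat the green book and the red book as a block: 6! arrangements of the blocks × 2 orders within the block = 2·720 = 1440.
Probability = 1440/5040 = 2/7.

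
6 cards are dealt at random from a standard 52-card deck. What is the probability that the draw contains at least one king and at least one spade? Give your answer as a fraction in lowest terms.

There are C(52,6) = 20358520 possible draws.
By inclusion-exclusion on the complements, draws missing all kings or all spades: C(48,6) + C(39,6) − C(36,6) = 12271512 + 3262623 − 1947792 = 13586343.
So draws with at least one of each: 20358520 − 13586343 = 6772177, probability 6772177/20358520.

6772177/20358520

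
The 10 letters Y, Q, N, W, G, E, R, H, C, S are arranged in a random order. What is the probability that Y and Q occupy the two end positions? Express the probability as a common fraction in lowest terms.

There are 10! = 3628800 arrangements.
Place Y and Q at the ends in 2 ways, arrange the remaining 8 in 8! = 40320 ways: 2·40320 = 80640.
Probability = 80640/3628800 = 1/45.

1/45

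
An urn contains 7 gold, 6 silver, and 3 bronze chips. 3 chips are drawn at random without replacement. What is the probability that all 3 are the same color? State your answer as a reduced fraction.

1/10

There are C(16,3) = 560 ways to draw 3 chips.
All same color: C(7,3) + C(6,3) + C(3,3) = 35 + 20 + 1 = 56.
Probability = 56/560 = 1/10.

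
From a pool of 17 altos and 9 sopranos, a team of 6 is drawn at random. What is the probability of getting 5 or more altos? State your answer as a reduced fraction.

Total selections: C(26,6) = 230230.
Favorable selections (5 or more altos): C(17,5)·C(9,1) + C(17,6)·C(9,0) = 55692 + 12376 = 68068.
Probability = 68068/230230 = 34/115.

34/115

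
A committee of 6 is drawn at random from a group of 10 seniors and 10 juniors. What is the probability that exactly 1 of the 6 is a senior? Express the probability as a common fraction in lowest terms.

21/323

Total number of selections: C(20,6) = 38760.
Selections with exactly 1 senior: choose 1 of the 10 seniors and 5 of the 10 juniors, C(10,1)·C(10,5) = 10·252 = 2520.
Probability = 2520/38760 = 21/323.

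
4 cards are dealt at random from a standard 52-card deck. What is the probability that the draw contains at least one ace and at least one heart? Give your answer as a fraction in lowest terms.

52799/270725

There are C(52,4) = 270725 possible draws.
By inclusion-exclusion on the complements, draws missing all aces or all hearts: C(48,4) + C(39,4) − C(36,4) = 194580 + 82251 − 58905 = 217926.
So draws with at least one of each: 270725 − 217926 = 52799, probability 52799/270725.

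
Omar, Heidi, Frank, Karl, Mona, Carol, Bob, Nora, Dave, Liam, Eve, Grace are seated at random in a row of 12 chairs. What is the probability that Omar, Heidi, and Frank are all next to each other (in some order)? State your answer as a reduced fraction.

1/22

There are 12! = 479001600 arrangements.
Treat the three as one block: 10! placements × 3! orders within the block = 3628800·6 = 21772800.
Probability = 21772800/479001600 = 1/22.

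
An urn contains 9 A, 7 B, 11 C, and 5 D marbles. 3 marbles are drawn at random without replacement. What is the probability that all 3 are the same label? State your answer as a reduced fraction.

There are C(32,3) = 4960 ways to draw 3 marbles.
All same label: C(9,3) + C(7,3) + C(11,3) + C(5,3) = 84 + 35 + 165 + 10 = 294.
Probability = 294/4960 = 147/2480.

147/2480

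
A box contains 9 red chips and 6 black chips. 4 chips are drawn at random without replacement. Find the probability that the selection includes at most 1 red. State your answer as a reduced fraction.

Total selections: C(15,4) = 1365.
Favorable selections (at most 1 red): C(9,0)·C(6,4) + C(9,1)·C(6,3) = 15 + 180 = 195.
Probability = 195/1365 = 1/7.

1/7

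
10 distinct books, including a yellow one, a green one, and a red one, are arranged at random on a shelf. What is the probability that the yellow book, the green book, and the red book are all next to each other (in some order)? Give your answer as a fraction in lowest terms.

There are 10! = 3628800 arrangements.
Treat the three as one block: 8! placements × 3! orders within the block = 40320·6 = 241920.
Probability = 241920/3628800 = 1/15.

1/15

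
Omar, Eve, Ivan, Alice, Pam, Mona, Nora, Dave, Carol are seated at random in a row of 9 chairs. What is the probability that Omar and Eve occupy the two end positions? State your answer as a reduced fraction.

There are 9! = 362880 arrangements.
Place Omar and Eve at the ends in 2 ways, arrange the remaining 7 in 7! = 5040 ways: 2·5040 = 10080.
Probability = 10080/362880 = 1/36.

1/36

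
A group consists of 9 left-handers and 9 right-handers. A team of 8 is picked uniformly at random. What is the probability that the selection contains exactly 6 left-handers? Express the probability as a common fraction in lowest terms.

168/2431

There are C(18,8) = 43758 ways to choose 8 from 18.
Selections with exactly 6 left-handers: choose 6 of the 9 left-handers and 2 of the 9 right-handers, C(9,6)·C(9,2) = 84·36 = 3024.
Probability = 3024/43758 = 168/2431.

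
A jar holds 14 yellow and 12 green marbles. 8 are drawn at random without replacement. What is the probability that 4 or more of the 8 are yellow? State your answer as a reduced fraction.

There are C(26,8) = 1562275 ways to choose the 8.
Count the complement (fewer than 4 yellow): C(14,0)·C(12,8) + C(14,1)·C(12,7) + C(14,2)·C(12,6) + C(14,3)·C(12,5) = 495 + 11088 + 84084 + 288288 = 383955.
Probability = 1 − 383955/1562275 = 1178320/1562275 = 1648/2185.

1648/2185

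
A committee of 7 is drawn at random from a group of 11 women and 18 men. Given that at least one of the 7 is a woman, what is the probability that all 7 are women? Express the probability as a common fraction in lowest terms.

Work in counts. Selections with at least one woman: C(29,7) − C(18,7) = 1560780 − 31824 = 1528956.
Of those, selections where all 7 are women: C(11,7) = 330.
Conditional probability = 330/1528956 = 5/23166.

5/23166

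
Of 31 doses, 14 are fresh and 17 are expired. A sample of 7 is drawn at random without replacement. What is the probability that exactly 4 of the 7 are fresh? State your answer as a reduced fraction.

10472/40455

Total number of selections: C(31,7) = 2629575.
Selections with exactly 4 fresh: choose 4 of the 14 fresh and 3 of the 17 expired, C(14,4)·C(17,3) = 1001·680 = 680680.
Probability = 680680/2629575 = 10472/40455.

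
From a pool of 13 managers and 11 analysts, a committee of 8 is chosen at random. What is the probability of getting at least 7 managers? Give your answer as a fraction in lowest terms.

611/22287

There are C(24,8) = 735471 ways to choose the 8.
Favorable selections (at least 7 managers): C(13,7)·C(11,1) + C(13,8)·C(11,0) = 18876 + 1287 = 20163.
Probability = 20163/735471 = 611/22287.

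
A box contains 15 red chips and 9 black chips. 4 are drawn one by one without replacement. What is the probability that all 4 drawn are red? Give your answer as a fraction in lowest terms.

Multiply the conditional probabilities at each draw: 15/24 · 14/23 · 13/22 · 12/21 = 32760/255024 = 65/506.

65/506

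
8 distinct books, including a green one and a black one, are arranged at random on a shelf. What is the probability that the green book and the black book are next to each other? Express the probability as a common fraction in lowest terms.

There are 8! = 40320 arrangements.
Treat the green book and the black book as a block: 7! arrangements of the blocks × 2 orders within the block = 2·5040 = 10080.
Probability = 10080/40320 = 1/4.

1/4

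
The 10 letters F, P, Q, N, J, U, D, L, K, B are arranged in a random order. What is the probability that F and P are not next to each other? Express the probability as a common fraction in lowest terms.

There are 10! = 3628800 arrangements.
Arrangements with F and P adjacent: 2·9! = 725760.
So not adjacent: 3628800 − 725760 = 2903040, probability 2903040/3628800 = 4/5.

4/5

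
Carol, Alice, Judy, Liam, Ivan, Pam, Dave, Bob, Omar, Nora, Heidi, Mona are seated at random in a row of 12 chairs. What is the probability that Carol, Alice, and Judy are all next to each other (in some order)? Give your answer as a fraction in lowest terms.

There are 12! = 479001600 arrangements.
Treat the three as one block: 10! placements × 3! orders within the block = 3628800·6 = 21772800.
Probability = 21772800/479001600 = 1/22.

1/22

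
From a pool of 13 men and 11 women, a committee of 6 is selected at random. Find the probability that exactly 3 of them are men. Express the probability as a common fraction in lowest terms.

There are C(24,6) = 134596 ways to choose 6 from 24.
Selections with exactly 3 men: choose 3 of the 13 men and 3 of the 11 women, C(13,3)·C(11,3) = 286·165 = 47190.
Probability = 47190/134596 = 2145/6118.

2145/6118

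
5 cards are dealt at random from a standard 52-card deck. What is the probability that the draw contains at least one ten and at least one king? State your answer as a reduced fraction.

6509/64974

There are C(52,5) = 2598960 possible draws.
By inclusion-exclusion on the complements, draws missing all tens or all kings: C(48,5) + C(48,5) − C(44,5) = 1712304 + 1712304 − 1086008 = 2338600.
So draws with at least one of each: 2598960 − 2338600 = 260360, probability 260360/2598960 = 6509/64974.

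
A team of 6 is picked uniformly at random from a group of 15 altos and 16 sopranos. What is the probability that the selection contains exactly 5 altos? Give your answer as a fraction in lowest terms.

Total number of selections: C(31,6) = 736281.
Selections with exactly 5 altos: choose 5 of the 15 altos and 1 of the 16 sopranos, C(15,5)·C(16,1) = 3003·16 = 48048.
Probability = 48048/736281 = 176/2697.

176/2697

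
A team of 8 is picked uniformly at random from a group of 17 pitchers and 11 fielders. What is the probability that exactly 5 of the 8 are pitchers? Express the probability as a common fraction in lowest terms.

There are C(28,8) = 3108105 ways to choose 8 from 28.
Selections with exactly 5 pitchers: choose 5 of the 17 pitchers and 3 of the 11 fielders, C(17,5)·C(11,3) = 6188·165 = 1021020.
Probability = 1021020/3108105 = 68/207.

68/207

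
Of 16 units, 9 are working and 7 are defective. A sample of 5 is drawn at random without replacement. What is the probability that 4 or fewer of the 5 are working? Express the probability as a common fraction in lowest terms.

Total selections: C(16,5) = 4368.
Favorable selections (4 or fewer working): C(9,0)·C(7,5) + C(9,1)·C(7,4) + C(9,2)·C(7,3) + C(9,3)·C(7,2) + C(9,4)·C(7,1) = 21 + 315 + 1260 + 1764 + 882 = 4242.
Probability = 4242/4368 = 101/104.

101/104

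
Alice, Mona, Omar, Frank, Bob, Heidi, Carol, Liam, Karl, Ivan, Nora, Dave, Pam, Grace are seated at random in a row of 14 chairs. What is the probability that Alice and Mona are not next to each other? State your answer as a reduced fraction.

There are 14! = 87178291200 arrangements.
Arrangements with Alice and Mona adjacent: 2·13! = 12454041600.
So not adjacent: 87178291200 − 12454041600 = 74724249600, probability 74724249600/87178291200 = 6/7.

6/7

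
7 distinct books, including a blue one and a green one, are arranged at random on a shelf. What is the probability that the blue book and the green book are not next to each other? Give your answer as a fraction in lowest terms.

There are 7! = 5040 arrangements.
Arrangements with the blue book and the green book adjacent: 2·6! = 1440.
So not adjacent: 5040 − 1440 = 3600, probability 3600/5040 = 5/7.

5/7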